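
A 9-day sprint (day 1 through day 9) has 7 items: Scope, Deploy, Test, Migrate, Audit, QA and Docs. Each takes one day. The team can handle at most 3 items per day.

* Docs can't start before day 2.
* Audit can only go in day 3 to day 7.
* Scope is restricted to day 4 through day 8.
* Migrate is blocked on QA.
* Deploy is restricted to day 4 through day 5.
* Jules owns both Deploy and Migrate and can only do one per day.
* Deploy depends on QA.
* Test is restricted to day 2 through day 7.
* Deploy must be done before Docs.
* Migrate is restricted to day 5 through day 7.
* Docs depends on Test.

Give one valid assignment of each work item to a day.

Test -> day 2, Docs -> day 5, QA -> day 1, Scope -> day 4, Migrate -> day 5, Audit -> day 3, Deploy -> day 4

Checking: QA(day 1) before Deploy(day 4); Test(day 2) before Docs(day 5); QA(day 1) before Migrate(day 5); Deploy(day 4) before Docs(day 5); Deploy(day 4) != Migrate(day 5); Deploy=day 4 in [day 4,day 5]; Docs=day 5 in [day 2,day 9]; Migrate=day 5 in [day 5,day 7]; Test=day 2 in [day 2,day 7]; Scope=day 4 in [day 4,day 8]; Audit=day 3 in [day 3,day 7]; max 2 per day (cap 3).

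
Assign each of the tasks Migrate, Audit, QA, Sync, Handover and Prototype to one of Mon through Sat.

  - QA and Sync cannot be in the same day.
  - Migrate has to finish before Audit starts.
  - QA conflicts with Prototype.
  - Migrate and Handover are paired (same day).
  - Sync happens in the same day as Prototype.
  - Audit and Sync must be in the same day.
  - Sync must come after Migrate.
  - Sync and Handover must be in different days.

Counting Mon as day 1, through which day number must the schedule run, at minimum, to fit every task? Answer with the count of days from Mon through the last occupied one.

2 days

The precedence chain requires at least 2 distinct days.
2 works (last occupied day: Tue): for example Audit=Tue, Migrate=Mon, Prototype=Tue, Sync=Tue, Handover=Mon, QA=Mon.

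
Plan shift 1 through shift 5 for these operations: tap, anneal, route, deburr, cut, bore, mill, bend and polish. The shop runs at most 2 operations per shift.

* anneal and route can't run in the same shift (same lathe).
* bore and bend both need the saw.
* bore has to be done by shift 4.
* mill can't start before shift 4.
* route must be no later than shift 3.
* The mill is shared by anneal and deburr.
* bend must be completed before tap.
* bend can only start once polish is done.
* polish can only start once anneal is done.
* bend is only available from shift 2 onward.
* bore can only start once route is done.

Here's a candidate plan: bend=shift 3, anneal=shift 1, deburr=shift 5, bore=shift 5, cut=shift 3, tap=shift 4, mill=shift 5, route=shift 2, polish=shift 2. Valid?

Invalid. bore has to be done by shift 4.

route must be no later than shift 3 — holds.
bore can only start once route is done — holds.
bend can only start once polish is done — holds.
anneal and route can't run in the same shift (same lathe) — holds.
bore and bend both need the saw — holds.
polish can only start once anneal is done — holds.
bend is only available from shift 2 onward — holds.
mill can't start before shift 4 — holds.
bore has to be done by shift 4 — violated.
bend must be completed before tap — holds.
The shop runs at most 2 operations per shift — violated.
The mill is shared by anneal and deburr — holds.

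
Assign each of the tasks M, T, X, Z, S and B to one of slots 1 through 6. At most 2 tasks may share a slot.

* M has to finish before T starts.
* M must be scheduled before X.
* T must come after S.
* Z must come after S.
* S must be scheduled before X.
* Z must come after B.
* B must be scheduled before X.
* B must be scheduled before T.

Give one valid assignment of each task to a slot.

Z in 2, T in 3, X in 3, M in 2, B in 1, S in 1

Checking: S(1) before X(3); M(2) before X(3); B(1) before X(3); S(1) before T(3); M(2) before T(3); S(1) before Z(2); B(1) before Z(2); B(1) before T(3); max 2 per slot (cap 2).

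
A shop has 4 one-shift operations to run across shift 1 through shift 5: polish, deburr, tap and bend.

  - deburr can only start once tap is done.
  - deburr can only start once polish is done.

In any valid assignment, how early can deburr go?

Precedence pushes deburr to at least shift 2.
deburr at shift 2 is achievable: tap in shift 1, deburr in shift 2, bend in shift 1, polish in shift 1.

shift 2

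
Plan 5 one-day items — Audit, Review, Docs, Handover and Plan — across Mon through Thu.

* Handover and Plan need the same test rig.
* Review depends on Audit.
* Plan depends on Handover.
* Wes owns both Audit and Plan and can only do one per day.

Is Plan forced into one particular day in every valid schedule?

No

Plan can be Tue (e.g. Review=Tue, Audit=Mon, Handover=Mon, Plan=Tue, Docs=Mon) or Wed (e.g. Docs -> Mon, Plan -> Wed, Audit -> Mon, Review -> Tue, Handover -> Mon).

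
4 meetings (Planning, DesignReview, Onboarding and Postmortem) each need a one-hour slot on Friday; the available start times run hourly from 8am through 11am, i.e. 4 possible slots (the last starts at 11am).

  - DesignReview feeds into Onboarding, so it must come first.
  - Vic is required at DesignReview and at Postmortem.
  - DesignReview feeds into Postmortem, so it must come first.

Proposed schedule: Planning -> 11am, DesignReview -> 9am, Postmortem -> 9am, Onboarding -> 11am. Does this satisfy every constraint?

DesignReview feeds into Postmortem, so it must come first — violated.
Vic is required at DesignReview and at Postmortem — violated.
DesignReview feeds into Onboarding, so it must come first — holds.

Invalid. Vic is required at DesignReview and at Postmortem.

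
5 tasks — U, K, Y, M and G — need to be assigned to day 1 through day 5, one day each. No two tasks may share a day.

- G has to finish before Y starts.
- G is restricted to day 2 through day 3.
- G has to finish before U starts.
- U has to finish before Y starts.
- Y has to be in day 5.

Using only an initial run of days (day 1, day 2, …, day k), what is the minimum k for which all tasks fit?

The precedence chain requires at least 3 distinct days.
With at most 1 per day and 5 tasks, at least 5 days are needed.
Y can't be placed before day 5, so the schedule must run through at least day 5.
5 works (last occupied day: day 5): for example U -> day 3, M -> day 4, G -> day 2, K -> day 1, Y -> day 5.

5 days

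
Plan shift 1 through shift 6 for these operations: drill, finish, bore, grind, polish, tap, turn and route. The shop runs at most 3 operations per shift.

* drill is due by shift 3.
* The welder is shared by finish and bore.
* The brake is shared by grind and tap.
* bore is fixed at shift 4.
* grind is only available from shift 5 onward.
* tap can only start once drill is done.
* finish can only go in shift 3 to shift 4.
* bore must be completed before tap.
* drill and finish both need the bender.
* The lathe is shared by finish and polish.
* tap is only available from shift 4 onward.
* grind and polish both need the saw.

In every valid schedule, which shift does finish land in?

shift 3

finish's window is shift 3–shift 4.
bore is fixed at shift 4, and finish can't share a shift with bore.
So finish must be shift 3.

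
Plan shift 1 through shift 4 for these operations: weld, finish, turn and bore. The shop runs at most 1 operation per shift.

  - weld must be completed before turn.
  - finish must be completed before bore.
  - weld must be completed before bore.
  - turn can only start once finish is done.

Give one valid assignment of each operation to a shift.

finish in shift 2, bore in shift 4, weld in shift 1, turn in shift 3

Checking: finish(shift 2) before turn(shift 3); finish(shift 2) before bore(shift 4); weld(shift 1) before turn(shift 3); weld(shift 1) before bore(shift 4); max 1 per shift (cap 1).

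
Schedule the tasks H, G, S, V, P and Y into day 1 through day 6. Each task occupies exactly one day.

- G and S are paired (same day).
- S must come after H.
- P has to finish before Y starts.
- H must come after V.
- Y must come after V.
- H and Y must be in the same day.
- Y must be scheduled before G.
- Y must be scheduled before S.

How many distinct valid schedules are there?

50

Splitting on H: it can be day 2 (4), day 3 (12), day 4 (18), day 5 (16). Listing each branch's schedules as (G, S, V, P, Y) by day number:
H=day 2: (3,3,1,1,2) (4,4,1,1,2) (5,5,1,1,2) (6,6,1,1,2) — 4.
H=day 3: (4,4,1,1,3) (4,4,1,2,3) (4,4,2,1,3) (4,4,2,2,3) (5,5,1,1,3) (5,5,1,2,3) (5,5,2,1,3) (5,5,2,2,3) (6,6,1,1,3) (6,6,1,2,3) (6,6,2,1,3) (6,6,2,2,3) — 12.
H=day 4: (5,5,1,1,4) (5,5,1,2,4) (5,5,1,3,4) (5,5,2,1,4) (5,5,2,2,4) (5,5,2,3,4) (5,5,3,1,4) (5,5,3,2,4) (5,5,3,3,4) (6,6,1,1,4) (6,6,1,2,4) (6,6,1,3,4) (6,6,2,1,4) (6,6,2,2,4) (6,6,2,3,4) (6,6,3,1,4) (6,6,3,2,4) (6,6,3,3,4) — 18.
H=day 5: (6,6,1,1,5) (6,6,1,2,5) (6,6,1,3,5) (6,6,1,4,5) (6,6,2,1,5) (6,6,2,2,5) (6,6,2,3,5) (6,6,2,4,5) (6,6,3,1,5) (6,6,3,2,5) (6,6,3,3,5) (6,6,3,4,5) (6,6,4,1,5) (6,6,4,2,5) (6,6,4,3,5) (6,6,4,4,5) — 16.
Summing: 4 + 12 + 18 + 16 = 50.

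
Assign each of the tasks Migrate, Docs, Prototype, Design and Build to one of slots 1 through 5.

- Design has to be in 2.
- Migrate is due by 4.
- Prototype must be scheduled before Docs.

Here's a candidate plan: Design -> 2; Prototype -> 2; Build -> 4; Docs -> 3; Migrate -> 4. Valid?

Migrate is due by 4 — holds.
Prototype must be scheduled before Docs — holds.
Design has to be in 2 — holds.

Valid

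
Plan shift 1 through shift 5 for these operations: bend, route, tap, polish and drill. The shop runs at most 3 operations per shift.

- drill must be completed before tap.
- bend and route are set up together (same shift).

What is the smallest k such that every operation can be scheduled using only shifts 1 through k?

The precedence chain requires at least 2 distinct shifts.
With at most 3 per shift and 5 operations, at least 2 shifts are needed.
2 works (last occupied shift: shift 2): for example route -> shift 1, tap -> shift 2, drill -> shift 1, polish -> shift 2, bend -> shift 1.

2 shifts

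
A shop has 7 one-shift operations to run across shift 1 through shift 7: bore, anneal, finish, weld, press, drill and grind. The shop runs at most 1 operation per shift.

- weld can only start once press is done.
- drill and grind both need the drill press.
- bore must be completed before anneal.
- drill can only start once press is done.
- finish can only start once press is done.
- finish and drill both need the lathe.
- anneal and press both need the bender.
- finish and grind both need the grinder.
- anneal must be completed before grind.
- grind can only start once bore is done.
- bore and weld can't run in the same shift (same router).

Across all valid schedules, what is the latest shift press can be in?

Downstream work caps press at shift 6.
press at shift 4 is achievable: press=shift 4, finish=shift 5, drill=shift 7, bore=shift 1, anneal=shift 2, grind=shift 3, weld=shift 6.
Nothing later works — the conflict and capacity constraints rule out every shift after shift 4.

shift 4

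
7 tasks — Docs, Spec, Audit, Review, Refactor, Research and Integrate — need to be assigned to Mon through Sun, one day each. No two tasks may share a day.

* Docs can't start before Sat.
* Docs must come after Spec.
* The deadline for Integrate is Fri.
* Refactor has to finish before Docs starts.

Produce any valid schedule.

Audit -> Thu, Spec -> Tue, Integrate -> Mon, Research -> Sun, Docs -> Sat, Review -> Fri, Refactor -> Wed

Checking: Refactor(Wed) before Docs(Sat); Spec(Tue) before Docs(Sat); Integrate=Mon in [Mon,Fri]; Docs=Sat in [Sat,Sun]; max 1 per day (cap 1).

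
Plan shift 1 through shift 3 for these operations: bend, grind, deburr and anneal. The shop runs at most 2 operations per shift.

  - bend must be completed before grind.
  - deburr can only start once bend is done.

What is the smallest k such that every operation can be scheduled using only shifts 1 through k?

The precedence chain requires at least 2 distinct shifts.
With at most 2 per shift and 4 operations, at least 2 shifts are needed.
2 works (last occupied shift: shift 2): for example bend in shift 1; deburr in shift 2; grind in shift 2; anneal in shift 1.

2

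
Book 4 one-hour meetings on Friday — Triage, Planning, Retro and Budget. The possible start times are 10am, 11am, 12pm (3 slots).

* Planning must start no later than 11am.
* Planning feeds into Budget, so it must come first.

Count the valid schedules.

Splitting on Triage: it can be 10am (9), 11am (9), 12pm (9). Listing each branch's schedules as (Planning, Retro, Budget):
Triage=10am: (10am,10am,11am) (10am,10am,12pm) (10am,11am,11am) (10am,11am,12pm) (10am,12pm,11am) (10am,12pm,12pm) (11am,10am,12pm) (11am,11am,12pm) (11am,12pm,12pm) — 9.
Triage=11am: (10am,10am,11am) (10am,10am,12pm) (10am,11am,11am) (10am,11am,12pm) (10am,12pm,11am) (10am,12pm,12pm) (11am,10am,12pm) (11am,11am,12pm) (11am,12pm,12pm) — 9.
Triage=12pm: (10am,10am,11am) (10am,10am,12pm) (10am,11am,11am) (10am,11am,12pm) (10am,12pm,11am) (10am,12pm,12pm) (11am,10am,12pm) (11am,11am,12pm) (11am,12pm,12pm) — 9.
Summing: 9 + 9 + 9 = 27.

27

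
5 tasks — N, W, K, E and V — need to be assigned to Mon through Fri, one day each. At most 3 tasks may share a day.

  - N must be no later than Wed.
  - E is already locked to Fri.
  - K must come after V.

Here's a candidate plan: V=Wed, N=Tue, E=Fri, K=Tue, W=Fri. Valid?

No — it violates: K must come after V

N must be no later than Wed — holds.
K must come after V — violated.
At most 3 tasks may share a day — holds.
E is already locked to Fri — holds.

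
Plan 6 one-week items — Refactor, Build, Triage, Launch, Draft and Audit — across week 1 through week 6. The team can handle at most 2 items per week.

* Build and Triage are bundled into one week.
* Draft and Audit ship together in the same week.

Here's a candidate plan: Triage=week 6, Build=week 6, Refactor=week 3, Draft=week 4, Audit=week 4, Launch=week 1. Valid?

Valid

Build and Triage are bundled into one week — holds.
The team can handle at most 2 items per week — holds.
Draft and Audit ship together in the same week — holds.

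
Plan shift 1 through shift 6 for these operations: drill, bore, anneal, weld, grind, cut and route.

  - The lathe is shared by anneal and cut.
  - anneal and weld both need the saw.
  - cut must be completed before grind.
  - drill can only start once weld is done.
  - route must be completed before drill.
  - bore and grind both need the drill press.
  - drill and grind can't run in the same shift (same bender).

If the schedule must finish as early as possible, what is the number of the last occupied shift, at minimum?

3

The precedence chain requires at least 2 distinct shifts.
Could 2 shifts be enough, i.e. nothing placed later than shift 2? No: drill must come after weld (at shift 1 or later) → {shift 2}; grind must come after cut (at shift 1 or later) → {shift 2}; grind can't share with drill (shift 2) → nothing is left.
So 2 shifts is not enough.
3 works (last occupied shift: shift 3): for example weld -> shift 1, route -> shift 1, anneal -> shift 2, bore -> shift 1, cut -> shift 1, grind -> shift 3, drill -> shift 2.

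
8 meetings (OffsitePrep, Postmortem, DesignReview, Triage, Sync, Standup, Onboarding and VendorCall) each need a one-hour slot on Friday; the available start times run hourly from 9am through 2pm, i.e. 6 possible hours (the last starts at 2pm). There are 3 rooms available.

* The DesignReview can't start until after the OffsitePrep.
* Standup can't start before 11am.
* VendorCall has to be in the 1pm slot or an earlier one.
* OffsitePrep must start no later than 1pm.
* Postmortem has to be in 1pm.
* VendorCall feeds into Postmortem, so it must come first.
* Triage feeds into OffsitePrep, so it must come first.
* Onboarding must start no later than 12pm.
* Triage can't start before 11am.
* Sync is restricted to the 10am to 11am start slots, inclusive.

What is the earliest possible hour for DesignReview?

1pm

Precedence pushes DesignReview to at least 1pm.
DesignReview at 1pm is achievable: Onboarding=9am, Postmortem=1pm, Sync=10am, DesignReview=1pm, OffsitePrep=12pm, Triage=11am, Standup=11am, VendorCall=9am.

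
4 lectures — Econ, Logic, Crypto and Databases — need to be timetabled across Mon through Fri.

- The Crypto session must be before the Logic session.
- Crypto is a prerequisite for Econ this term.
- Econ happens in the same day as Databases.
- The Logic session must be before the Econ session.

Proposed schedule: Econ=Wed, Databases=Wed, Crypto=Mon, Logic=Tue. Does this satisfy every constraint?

Crypto is a prerequisite for Econ this term — holds.
Econ happens in the same day as Databases — holds.
The Logic session must be before the Econ session — holds.
The Crypto session must be before the Logic session — holds.

Yes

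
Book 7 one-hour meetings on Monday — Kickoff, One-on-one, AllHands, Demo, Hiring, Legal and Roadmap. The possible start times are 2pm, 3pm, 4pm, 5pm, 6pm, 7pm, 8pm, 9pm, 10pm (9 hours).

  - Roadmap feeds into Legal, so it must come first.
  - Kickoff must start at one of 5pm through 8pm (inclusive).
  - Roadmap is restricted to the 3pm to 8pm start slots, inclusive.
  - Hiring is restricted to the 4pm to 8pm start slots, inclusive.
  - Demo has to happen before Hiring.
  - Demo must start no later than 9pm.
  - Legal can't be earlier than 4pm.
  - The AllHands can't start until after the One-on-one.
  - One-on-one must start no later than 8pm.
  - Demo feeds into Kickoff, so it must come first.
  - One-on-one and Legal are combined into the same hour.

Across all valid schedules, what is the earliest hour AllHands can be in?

Precedence pushes AllHands to at least 5pm.
AllHands at 5pm is achievable: Legal in 4pm; Kickoff in 5pm; AllHands in 5pm; One-on-one in 4pm; Hiring in 4pm; Demo in 2pm; Roadmap in 3pm.

5pm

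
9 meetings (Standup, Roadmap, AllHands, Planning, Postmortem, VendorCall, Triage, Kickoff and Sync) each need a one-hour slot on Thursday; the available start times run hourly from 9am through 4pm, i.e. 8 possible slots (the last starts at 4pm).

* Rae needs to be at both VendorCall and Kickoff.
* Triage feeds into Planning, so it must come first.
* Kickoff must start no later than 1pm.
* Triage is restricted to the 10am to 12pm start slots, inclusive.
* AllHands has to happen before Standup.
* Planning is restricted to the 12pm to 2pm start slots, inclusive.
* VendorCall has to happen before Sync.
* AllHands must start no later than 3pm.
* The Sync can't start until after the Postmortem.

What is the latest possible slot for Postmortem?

Downstream work caps Postmortem at 3pm.
Postmortem at 3pm is achievable: AllHands=9am, Triage=10am, Planning=12pm, Sync=4pm, Roadmap=9am, VendorCall=10am, Standup=10am, Kickoff=9am, Postmortem=3pm.

3pm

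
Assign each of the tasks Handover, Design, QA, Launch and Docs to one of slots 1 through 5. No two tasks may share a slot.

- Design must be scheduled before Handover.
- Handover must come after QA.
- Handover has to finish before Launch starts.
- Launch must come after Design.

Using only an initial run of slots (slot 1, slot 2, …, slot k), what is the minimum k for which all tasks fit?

5

The precedence chain requires at least 3 distinct slots.
With at most 1 per slot and 5 tasks, at least 5 slots are needed.
5 works (last occupied slot: 5): for example Handover -> 3; Launch -> 4; Design -> 1; Docs -> 5; QA -> 2.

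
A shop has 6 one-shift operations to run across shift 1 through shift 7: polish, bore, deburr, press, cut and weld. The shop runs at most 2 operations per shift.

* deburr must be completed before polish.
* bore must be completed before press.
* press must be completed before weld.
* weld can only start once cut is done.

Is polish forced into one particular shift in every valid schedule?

No

polish can be shift 2 (e.g. bore -> shift 1; weld -> shift 4; deburr -> shift 1; press -> shift 2; polish -> shift 2; cut -> shift 3) or shift 3 (e.g. deburr=shift 1; weld=shift 3; polish=shift 3; bore=shift 1; press=shift 2; cut=shift 2).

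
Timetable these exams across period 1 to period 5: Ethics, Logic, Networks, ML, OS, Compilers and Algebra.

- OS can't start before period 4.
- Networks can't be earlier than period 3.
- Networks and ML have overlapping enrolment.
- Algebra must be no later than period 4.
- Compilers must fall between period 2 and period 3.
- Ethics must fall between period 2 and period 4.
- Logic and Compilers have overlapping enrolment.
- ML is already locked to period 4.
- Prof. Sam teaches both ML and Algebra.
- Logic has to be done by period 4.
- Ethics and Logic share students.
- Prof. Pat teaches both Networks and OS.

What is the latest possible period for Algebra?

Algebra's own window allows nothing later than period 4.
Algebra at period 3 is achievable: OS=period 4; Compilers=period 2; Algebra=period 3; Logic=period 1; Ethics=period 2; ML=period 4; Networks=period 3.
Nothing later works — the conflict constraints rule out every period after period 3.

period 3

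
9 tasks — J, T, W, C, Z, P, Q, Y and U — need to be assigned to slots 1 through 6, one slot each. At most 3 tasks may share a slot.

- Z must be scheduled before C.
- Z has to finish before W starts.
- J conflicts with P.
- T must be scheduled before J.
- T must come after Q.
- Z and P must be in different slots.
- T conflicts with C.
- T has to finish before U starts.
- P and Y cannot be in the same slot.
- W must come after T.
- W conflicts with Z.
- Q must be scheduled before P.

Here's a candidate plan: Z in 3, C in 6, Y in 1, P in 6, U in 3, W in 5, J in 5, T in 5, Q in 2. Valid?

Invalid. T has to finish before U starts.

Q must be scheduled before P — holds.
W conflicts with Z — holds.
Z and P must be in different slots — holds.
J conflicts with P — holds.
W must come after T — violated.
Z has to finish before W starts — holds.
T conflicts with C — holds.
P and Y cannot be in the same slot — holds.
T must come after Q — holds.
Z must be scheduled before C — holds.
T has to finish before U starts — violated.
At most 3 tasks may share a slot — holds.
T must be scheduled before J — violated.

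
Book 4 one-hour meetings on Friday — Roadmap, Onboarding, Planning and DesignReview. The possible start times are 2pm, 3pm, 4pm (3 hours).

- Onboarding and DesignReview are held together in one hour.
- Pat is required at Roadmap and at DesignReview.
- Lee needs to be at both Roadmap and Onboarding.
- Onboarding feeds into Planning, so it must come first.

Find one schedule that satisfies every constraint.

Roadmap in 3pm, Onboarding in 2pm, Planning in 3pm, DesignReview in 2pm

Checking: Onboarding(2pm) before Planning(3pm); Roadmap(3pm) != DesignReview(2pm); Roadmap(3pm) != Onboarding(2pm); Onboarding = DesignReview = 2pm.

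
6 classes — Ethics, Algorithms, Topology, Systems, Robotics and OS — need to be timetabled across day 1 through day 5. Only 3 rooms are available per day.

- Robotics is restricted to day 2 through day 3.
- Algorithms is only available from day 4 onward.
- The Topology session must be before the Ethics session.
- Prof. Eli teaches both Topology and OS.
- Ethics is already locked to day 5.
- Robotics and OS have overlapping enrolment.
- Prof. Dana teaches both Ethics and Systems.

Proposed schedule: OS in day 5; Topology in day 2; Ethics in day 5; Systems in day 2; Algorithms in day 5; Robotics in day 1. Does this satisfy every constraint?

The Topology session must be before the Ethics session — holds.
Prof. Eli teaches both Topology and OS — holds.
Ethics is already locked to day 5 — holds.
Robotics is restricted to day 2 through day 3 — violated.
Prof. Dana teaches both Ethics and Systems — holds.
Only 3 rooms are available per day — holds.
Algorithms is only available from day 4 onward — holds.
Robotics and OS have overlapping enrolment — holds.

No. Robotics is restricted to day 2 through day 3 is not satisfied.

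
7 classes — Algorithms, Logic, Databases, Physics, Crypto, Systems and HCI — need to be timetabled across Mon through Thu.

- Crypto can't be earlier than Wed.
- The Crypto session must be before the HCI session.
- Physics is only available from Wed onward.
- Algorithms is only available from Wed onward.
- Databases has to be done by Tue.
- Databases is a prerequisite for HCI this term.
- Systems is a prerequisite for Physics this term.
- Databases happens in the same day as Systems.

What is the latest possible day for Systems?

Tue

Systems must be in the same day as Databases, which can't be after Tue, so Systems is at most Tue.
Systems at Tue is achievable: Systems in Tue; Crypto in Wed; Logic in Mon; Physics in Wed; Databases in Tue; Algorithms in Wed; HCI in Thu.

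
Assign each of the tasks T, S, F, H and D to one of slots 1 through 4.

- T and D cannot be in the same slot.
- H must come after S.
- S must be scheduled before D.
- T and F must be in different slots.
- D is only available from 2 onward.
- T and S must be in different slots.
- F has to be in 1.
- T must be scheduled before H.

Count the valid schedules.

Splitting on T: it can be 2 (5), 3 (3). Listing each branch's schedules as (S, F, H, D):
T=2: (1,1,3,3) (1,1,3,4) (1,1,4,3) (1,1,4,4) (3,1,4,4) — 5.
T=3: (1,1,4,2) (1,1,4,4) (2,1,4,4) — 3.
Summing: 5 + 3 = 8.

8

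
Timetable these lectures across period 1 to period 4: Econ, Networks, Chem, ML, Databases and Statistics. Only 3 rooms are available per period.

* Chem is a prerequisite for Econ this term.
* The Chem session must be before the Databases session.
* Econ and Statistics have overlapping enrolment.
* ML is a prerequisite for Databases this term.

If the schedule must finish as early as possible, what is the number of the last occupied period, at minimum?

The precedence chain requires at least 2 distinct periods.
With at most 3 per period and 6 lectures, at least 2 periods are needed.
2 works (last occupied period: period 2): for example ML -> period 1; Chem -> period 1; Statistics -> period 1; Databases -> period 2; Networks -> period 2; Econ -> period 2.

period 2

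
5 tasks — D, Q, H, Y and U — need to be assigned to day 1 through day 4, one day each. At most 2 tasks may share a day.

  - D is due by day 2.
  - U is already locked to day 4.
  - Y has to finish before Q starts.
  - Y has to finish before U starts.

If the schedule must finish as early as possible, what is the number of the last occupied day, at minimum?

4

The precedence chain requires at least 2 distinct days.
With at most 2 per day and 5 tasks, at least 3 days are needed.
U can't be placed before day 4, so the schedule must run through at least day 4.
4 works (last occupied day: day 4): for example D -> day 1; Q -> day 2; Y -> day 1; H -> day 2; U -> day 4.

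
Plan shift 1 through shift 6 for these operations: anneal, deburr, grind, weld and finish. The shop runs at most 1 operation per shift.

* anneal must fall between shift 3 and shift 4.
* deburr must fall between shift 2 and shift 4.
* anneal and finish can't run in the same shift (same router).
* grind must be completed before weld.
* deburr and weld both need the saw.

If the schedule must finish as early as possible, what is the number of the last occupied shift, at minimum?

The precedence chain requires at least 2 distinct shifts.
With at most 1 per shift and 5 operations, at least 5 shifts are needed.
anneal can't be placed before shift 3, so the schedule must run through at least shift 3.
5 works (last occupied shift: shift 5): for example grind in shift 1; finish in shift 5; weld in shift 4; anneal in shift 3; deburr in shift 2.

5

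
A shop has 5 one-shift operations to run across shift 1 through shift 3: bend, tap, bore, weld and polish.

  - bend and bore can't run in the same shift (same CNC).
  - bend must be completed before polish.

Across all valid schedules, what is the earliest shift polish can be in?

shift 2

Precedence pushes polish to at least shift 2.
polish at shift 2 is achievable: polish=shift 2, bend=shift 1, tap=shift 1, weld=shift 1, bore=shift 2.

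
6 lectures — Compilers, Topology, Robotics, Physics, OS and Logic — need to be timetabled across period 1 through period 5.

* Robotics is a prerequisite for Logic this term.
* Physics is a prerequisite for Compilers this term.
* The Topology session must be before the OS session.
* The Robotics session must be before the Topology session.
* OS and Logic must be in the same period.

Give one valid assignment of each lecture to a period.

Topology in period 2; Physics in period 1; Logic in period 3; Compilers in period 2; OS in period 3; Robotics in period 1

Checking: Topology(period 2) before OS(period 3); Robotics(period 1) before Logic(period 3); Robotics(period 1) before Topology(period 2); Physics(period 1) before Compilers(period 2); OS = Logic = period 3.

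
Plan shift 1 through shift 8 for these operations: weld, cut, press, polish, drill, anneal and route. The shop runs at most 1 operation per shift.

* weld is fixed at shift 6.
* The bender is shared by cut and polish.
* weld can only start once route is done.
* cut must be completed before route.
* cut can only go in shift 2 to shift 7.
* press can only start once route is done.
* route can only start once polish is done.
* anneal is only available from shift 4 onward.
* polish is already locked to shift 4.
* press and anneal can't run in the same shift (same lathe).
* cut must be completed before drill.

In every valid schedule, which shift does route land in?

polish is fixed at shift 4 and must come before route, so route is at least shift 5.
weld is fixed at shift 6 and must come after route, so route is at most shift 5.
So route must be shift 5.

shift 5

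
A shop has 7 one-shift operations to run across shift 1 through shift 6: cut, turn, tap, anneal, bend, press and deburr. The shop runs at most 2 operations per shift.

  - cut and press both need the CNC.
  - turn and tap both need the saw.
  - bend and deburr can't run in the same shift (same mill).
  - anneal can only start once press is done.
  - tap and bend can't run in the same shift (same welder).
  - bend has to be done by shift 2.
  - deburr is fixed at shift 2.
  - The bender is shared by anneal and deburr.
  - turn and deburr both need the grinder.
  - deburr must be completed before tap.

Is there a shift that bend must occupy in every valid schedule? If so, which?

shift 1

bend's window is shift 1–shift 2.
deburr is fixed at shift 2, and bend can't share a shift with deburr.
So bend must be shift 1.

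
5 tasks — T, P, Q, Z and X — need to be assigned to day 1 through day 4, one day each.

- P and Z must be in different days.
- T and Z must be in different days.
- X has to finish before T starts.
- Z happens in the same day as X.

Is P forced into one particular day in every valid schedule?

No

P can be day 1 (e.g. T=day 3, P=day 1, Z=day 2, X=day 2, Q=day 1) or day 2 (e.g. Q -> day 1, P -> day 2, X -> day 1, T -> day 2, Z -> day 1).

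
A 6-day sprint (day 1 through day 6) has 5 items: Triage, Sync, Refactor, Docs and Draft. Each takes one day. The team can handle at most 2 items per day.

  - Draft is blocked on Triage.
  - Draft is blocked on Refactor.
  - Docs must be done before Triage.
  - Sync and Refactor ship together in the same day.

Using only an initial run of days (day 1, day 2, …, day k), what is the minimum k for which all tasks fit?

4

The precedence chain requires at least 3 distinct days.
With at most 2 per day and 5 tasks, at least 3 days are needed.
Could 3 days be enough, i.e. nothing placed later than day 3? First, Draft must come after Refactor (at day 1 or later) → {day 2, day 3}; Refactor must come before Draft (at day 3 or earlier) → {day 1, day 2}; Triage must come before Draft (at day 3 or earlier) → {day 1, day 2}; Triage must come after Docs (at day 1 or later) → {day 2}; Docs must come before Triage (at day 2 or earlier) → {day 1}; Sync must be in the same day as Refactor (in {day 1, day 2}) → {day 1, day 2}. Sync could then only be at {day 1, day 2}; try each:
- suppose Sync is at day 1; Refactor must be in the same day as Sync (in {day 1}) → {day 1}; that puts Sync, Refactor and Docs all in day 1 — more than 2 per day.
- suppose Sync is at day 2; Refactor must be in the same day as Sync (in {day 2}) → {day 2}; that puts Triage, Sync and Refactor all in day 2 — more than 2 per day.
Every option fails, so 3 days is not enough.
4 works (last occupied day: day 4): for example Draft -> day 4, Sync -> day 3, Refactor -> day 3, Triage -> day 2, Docs -> day 1.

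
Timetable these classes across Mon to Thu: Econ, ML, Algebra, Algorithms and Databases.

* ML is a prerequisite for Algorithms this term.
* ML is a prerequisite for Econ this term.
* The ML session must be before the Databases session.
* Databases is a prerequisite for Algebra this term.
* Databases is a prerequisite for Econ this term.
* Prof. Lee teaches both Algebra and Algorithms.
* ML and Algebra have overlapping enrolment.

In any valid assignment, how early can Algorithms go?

Tue

Precedence pushes Algorithms to at least Tue.
Algorithms at Tue is achievable: Databases in Tue, Econ in Wed, Algebra in Wed, ML in Mon, Algorithms in Tue.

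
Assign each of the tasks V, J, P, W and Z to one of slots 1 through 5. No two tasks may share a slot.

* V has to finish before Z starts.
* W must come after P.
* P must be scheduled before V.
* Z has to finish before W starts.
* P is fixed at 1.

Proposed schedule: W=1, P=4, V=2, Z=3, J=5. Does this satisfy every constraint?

Invalid. W must come after P.

P must be scheduled before V — violated.
Z has to finish before W starts — violated.
P is fixed at 1 — violated.
W must come after P — violated.
No two tasks may share a slot — holds.
V has to finish before Z starts — holds.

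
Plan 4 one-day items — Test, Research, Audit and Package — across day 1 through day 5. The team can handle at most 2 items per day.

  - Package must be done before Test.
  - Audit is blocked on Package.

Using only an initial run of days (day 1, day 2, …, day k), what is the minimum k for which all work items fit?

2 days

The precedence chain requires at least 2 distinct days.
With at most 2 per day and 4 work items, at least 2 days are needed.
2 works (last occupied day: day 2): for example Package -> day 1; Research -> day 1; Test -> day 2; Audit -> day 2.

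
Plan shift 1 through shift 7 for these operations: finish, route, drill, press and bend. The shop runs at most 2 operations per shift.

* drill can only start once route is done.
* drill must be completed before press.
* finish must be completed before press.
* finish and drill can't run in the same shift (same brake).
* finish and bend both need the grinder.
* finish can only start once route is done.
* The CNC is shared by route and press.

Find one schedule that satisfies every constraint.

bend -> shift 1, drill -> shift 3, finish -> shift 2, route -> shift 1, press -> shift 4

Checking: route(shift 1) before drill(shift 3); drill(shift 3) before press(shift 4); route(shift 1) before finish(shift 2); finish(shift 2) before press(shift 4); finish(shift 2) != bend(shift 1); route(shift 1) != press(shift 4); finish(shift 2) != drill(shift 3); max 2 per shift (cap 2).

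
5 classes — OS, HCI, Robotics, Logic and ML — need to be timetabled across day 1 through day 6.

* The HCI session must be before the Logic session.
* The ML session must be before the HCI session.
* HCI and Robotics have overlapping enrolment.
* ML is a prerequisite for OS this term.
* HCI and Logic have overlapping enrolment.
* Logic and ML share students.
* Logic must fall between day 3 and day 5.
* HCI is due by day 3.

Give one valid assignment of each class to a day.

ML in day 1; OS in day 2; Robotics in day 1; Logic in day 3; HCI in day 2

Checking: ML(day 1) before HCI(day 2); ML(day 1) before OS(day 2); HCI(day 2) before Logic(day 3); HCI(day 2) != Logic(day 3); Logic(day 3) != ML(day 1); HCI(day 2) != Robotics(day 1); HCI=day 2 in [day 1,day 3]; Logic=day 3 in [day 3,day 5].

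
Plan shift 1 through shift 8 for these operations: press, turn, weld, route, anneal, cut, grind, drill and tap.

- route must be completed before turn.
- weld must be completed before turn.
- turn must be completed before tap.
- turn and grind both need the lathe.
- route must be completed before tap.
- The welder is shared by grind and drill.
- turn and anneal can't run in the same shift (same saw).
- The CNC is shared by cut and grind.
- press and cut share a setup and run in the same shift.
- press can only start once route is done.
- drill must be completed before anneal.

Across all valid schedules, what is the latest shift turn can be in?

Precedence pushes turn to at least shift 2; downstream work caps turn at shift 7.
turn at shift 7 is achievable: press in shift 2, cut in shift 2, turn in shift 7, anneal in shift 2, tap in shift 8, grind in shift 3, route in shift 1, weld in shift 1, drill in shift 1.

shift 7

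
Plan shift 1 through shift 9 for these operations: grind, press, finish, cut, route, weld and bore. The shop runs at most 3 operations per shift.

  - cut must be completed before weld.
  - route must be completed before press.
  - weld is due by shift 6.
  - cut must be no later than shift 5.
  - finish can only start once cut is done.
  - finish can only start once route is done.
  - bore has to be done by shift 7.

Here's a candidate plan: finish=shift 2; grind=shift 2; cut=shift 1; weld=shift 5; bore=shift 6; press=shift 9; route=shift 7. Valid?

No — it violates: finish can only start once route is done

bore has to be done by shift 7 — holds.
cut must be completed before weld — holds.
finish can only start once cut is done — holds.
cut must be no later than shift 5 — holds.
weld is due by shift 6 — holds.
route must be completed before press — holds.
finish can only start once route is done — violated.
The shop runs at most 3 operations per shift — holds.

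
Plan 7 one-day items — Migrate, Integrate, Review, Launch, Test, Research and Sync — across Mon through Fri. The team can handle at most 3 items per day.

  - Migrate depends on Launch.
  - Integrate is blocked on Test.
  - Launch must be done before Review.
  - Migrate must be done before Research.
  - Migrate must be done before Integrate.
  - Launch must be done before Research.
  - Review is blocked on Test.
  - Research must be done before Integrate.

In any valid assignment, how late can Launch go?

Tue

Downstream work caps Launch at Tue.
Launch at Tue is achievable: Sync in Mon, Research in Thu, Review in Wed, Integrate in Fri, Test in Mon, Migrate in Wed, Launch in Tue.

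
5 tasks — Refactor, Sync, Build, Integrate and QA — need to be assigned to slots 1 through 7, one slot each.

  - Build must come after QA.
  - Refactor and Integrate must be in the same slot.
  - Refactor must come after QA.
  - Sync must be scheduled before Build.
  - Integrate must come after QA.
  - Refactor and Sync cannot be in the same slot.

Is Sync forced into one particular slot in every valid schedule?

No

Sync can be 1 (e.g. Integrate=2, Sync=1, QA=1, Build=2, Refactor=2) or 2 (e.g. Build -> 3, Integrate -> 3, Refactor -> 3, Sync -> 2, QA -> 1).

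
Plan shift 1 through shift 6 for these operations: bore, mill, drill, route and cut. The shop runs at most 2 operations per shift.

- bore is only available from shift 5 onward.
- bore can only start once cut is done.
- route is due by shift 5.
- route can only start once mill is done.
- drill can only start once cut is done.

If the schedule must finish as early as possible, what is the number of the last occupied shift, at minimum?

The precedence chain requires at least 2 distinct shifts.
With at most 2 per shift and 5 operations, at least 3 shifts are needed.
bore can't be placed before shift 5, so the schedule must run through at least shift 5.
5 works (last occupied shift: shift 5): for example route=shift 2, mill=shift 1, cut=shift 1, bore=shift 5, drill=shift 2.

shift 5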